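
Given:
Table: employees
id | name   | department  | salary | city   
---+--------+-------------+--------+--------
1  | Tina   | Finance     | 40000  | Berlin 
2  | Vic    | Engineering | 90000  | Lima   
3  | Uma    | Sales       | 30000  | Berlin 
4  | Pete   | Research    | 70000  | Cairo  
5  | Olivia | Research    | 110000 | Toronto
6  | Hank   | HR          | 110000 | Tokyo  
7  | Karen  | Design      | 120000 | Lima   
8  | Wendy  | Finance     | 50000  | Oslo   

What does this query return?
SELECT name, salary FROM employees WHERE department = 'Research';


Filtering: department = 'Research'
Matching rows: 2

2 rows:
Pete, 70000
Olivia, 110000


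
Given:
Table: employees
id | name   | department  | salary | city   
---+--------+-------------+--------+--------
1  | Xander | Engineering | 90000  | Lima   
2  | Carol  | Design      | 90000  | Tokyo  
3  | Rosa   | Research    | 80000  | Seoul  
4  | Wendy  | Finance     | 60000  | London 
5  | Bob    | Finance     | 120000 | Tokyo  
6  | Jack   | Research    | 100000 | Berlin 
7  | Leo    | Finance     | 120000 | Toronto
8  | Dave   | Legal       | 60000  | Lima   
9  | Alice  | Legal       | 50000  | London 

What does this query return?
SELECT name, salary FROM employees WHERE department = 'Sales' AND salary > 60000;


Filtering: department = 'Sales' AND salary > 60000
Matching: 0 rows

Empty result set (0 rows)


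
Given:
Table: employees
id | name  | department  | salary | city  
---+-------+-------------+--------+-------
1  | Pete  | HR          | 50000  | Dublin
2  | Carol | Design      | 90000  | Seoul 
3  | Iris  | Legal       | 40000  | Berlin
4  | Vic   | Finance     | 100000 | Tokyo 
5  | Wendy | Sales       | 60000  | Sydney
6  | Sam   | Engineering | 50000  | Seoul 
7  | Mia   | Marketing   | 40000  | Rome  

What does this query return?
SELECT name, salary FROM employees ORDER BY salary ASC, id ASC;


Sorting by salary ASC, then id ASC for ties

7 rows:
Iris, 40000
Mia, 40000
Pete, 50000
Sam, 50000
Wendy, 60000
Carol, 90000
Vic, 100000


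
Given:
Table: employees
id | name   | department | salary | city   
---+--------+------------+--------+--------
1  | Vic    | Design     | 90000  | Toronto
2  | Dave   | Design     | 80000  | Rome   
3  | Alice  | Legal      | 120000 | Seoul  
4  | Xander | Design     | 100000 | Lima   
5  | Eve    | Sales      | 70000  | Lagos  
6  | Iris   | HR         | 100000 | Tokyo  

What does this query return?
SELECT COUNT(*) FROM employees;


COUNT(*) counts all rows

6


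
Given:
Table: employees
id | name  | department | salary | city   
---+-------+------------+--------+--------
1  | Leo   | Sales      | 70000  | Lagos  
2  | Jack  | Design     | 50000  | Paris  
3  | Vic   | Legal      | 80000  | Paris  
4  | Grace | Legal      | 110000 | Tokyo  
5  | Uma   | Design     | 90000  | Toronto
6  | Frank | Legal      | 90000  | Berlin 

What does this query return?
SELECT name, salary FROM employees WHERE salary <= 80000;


Filtering: salary <= 80000
Matching: 3 rows

3 rows:
Leo, 70000
Jack, 50000
Vic, 80000


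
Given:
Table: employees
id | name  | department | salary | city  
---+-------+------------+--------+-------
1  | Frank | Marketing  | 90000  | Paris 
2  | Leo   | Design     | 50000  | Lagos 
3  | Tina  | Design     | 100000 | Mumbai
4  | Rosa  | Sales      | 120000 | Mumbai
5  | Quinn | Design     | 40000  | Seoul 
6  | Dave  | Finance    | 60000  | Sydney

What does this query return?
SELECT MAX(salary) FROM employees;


Salaries: 90000, 50000, 100000, 120000, 40000, 60000
MAX = 120000

120000


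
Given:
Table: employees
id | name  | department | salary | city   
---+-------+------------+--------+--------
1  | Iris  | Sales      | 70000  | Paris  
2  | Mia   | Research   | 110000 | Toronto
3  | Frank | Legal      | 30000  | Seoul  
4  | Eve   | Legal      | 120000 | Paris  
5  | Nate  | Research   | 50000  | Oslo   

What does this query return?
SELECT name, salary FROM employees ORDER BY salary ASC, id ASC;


Sorting by salary ASC, then id ASC for ties

5 rows:
Frank, 30000
Nate, 50000
Iris, 70000
Mia, 110000
Eve, 120000


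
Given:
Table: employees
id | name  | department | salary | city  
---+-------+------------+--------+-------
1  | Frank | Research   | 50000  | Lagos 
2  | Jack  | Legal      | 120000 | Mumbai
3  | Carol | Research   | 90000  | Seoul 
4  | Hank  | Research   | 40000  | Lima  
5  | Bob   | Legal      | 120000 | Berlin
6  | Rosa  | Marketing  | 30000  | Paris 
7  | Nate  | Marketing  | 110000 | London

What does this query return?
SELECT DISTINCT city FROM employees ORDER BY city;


All 'city' values (row order): Lagos, Mumbai, Seoul, Lima, Berlin, Paris, London
Removing duplicates leaves 7 unique value(s).

7 values:
Berlin
Lagos
Lima
London
Mumbai
Paris
Seoul


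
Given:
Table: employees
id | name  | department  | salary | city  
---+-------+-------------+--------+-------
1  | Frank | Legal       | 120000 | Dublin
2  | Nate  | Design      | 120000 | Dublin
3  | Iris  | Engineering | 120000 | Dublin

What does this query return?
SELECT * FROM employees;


SELECT * returns all 3 rows with all columns

3 rows:
1, Frank, Legal, 120000, Dublin
2, Nate, Design, 120000, Dublin
3, Iris, Engineering, 120000, Dublin


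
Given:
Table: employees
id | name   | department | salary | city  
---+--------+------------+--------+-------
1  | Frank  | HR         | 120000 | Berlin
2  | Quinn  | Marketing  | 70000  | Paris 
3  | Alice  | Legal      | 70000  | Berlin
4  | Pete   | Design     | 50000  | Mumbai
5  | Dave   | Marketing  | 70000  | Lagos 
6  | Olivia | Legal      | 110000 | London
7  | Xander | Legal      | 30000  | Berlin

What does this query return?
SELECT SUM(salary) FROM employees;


SUM(salary) = 120000 + 70000 + 70000 + 50000 + 70000 + 110000 + 30000 = 520000

520000


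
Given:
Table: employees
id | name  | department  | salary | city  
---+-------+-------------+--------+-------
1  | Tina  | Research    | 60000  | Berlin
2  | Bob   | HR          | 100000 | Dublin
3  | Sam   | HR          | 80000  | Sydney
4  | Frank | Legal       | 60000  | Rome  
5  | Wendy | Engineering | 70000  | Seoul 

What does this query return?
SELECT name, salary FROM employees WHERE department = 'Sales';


Filtering: department = 'Sales'
Matching rows: 0

Empty result set (0 rows)


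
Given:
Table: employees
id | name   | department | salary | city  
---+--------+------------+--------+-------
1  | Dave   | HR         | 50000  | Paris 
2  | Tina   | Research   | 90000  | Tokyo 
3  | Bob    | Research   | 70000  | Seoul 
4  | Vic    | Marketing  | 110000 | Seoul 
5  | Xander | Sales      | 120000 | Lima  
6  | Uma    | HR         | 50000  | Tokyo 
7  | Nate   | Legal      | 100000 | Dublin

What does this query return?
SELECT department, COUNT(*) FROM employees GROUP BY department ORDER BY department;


Assigning each row to its department group:
  Dave -> HR
  Tina -> Research
  Bob -> Research
  Vic -> Marketing
  Xander -> Sales
  Uma -> HR
  Nate -> Legal


5 groups:
HR, 2
Legal, 1
Marketing, 1
Research, 2
Sales, 1


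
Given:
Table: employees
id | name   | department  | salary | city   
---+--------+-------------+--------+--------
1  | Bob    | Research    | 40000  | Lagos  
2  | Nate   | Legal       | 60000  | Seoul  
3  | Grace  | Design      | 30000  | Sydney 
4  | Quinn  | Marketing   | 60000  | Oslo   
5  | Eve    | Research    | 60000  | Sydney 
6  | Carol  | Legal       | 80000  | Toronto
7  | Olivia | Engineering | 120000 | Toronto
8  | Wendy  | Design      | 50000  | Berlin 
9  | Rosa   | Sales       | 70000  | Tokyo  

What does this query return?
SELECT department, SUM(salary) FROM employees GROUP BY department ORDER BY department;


Summing salary within each department:
  Design: 30000 + 50000 = 80000
  Engineering: 120000 = 120000
  Legal: 60000 + 80000 = 140000
  Marketing: 60000 = 60000
  Research: 40000 + 60000 = 100000
  Sales: 70000 = 70000


6 groups:
Design, 80000
Engineering, 120000
Legal, 140000
Marketing, 60000
Research, 100000
Sales, 70000


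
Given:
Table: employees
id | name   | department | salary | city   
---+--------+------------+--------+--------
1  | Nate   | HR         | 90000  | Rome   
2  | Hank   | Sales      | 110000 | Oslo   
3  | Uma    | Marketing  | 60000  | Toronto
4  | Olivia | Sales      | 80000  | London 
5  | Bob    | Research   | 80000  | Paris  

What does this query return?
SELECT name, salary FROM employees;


Projecting columns: name, salary

5 rows:
Nate, 90000
Hank, 110000
Uma, 60000
Olivia, 80000
Bob, 80000


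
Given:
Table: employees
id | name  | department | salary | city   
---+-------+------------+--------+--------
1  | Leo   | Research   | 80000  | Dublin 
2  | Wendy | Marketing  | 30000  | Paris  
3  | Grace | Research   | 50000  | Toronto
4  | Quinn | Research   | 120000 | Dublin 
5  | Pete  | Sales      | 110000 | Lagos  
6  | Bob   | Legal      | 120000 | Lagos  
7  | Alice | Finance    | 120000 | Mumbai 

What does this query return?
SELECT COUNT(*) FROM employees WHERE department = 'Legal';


Counting rows where department = 'Legal'
  Bob -> MATCH


1


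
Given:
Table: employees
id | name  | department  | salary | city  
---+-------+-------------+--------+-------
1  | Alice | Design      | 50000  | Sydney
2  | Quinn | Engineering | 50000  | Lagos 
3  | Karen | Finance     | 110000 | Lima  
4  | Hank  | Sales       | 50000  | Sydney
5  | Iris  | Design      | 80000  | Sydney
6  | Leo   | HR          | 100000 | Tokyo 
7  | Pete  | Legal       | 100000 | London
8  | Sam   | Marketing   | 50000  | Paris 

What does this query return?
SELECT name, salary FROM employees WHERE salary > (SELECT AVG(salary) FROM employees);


Subquery: AVG(salary) = 73750.0
Filtering: salary > 73750.0
  Karen (110000) -> MATCH
  Iris (80000) -> MATCH
  Leo (100000) -> MATCH
  Pete (100000) -> MATCH


4 rows:
Karen, 110000
Iris, 80000
Leo, 100000
Pete, 100000


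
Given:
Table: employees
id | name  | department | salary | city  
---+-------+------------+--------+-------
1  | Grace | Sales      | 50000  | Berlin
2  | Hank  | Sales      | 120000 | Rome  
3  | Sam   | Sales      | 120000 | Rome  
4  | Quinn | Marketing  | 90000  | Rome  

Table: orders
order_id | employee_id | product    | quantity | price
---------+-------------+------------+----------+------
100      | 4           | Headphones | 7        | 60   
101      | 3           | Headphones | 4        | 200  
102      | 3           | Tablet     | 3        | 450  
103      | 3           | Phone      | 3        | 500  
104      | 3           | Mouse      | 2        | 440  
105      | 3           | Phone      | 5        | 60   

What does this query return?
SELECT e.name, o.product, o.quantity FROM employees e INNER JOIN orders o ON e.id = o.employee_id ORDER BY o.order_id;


Joining employees.id = orders.employee_id:
  employee Quinn (id=4) -> order Headphones
  employee Sam (id=3) -> order Headphones
  employee Sam (id=3) -> order Tablet
  employee Sam (id=3) -> order Phone
  employee Sam (id=3) -> order Mouse
  employee Sam (id=3) -> order Phone


6 rows:
Quinn, Headphones, 7
Sam, Headphones, 4
Sam, Tablet, 3
Sam, Phone, 3
Sam, Mouse, 2
Sam, Phone, 5


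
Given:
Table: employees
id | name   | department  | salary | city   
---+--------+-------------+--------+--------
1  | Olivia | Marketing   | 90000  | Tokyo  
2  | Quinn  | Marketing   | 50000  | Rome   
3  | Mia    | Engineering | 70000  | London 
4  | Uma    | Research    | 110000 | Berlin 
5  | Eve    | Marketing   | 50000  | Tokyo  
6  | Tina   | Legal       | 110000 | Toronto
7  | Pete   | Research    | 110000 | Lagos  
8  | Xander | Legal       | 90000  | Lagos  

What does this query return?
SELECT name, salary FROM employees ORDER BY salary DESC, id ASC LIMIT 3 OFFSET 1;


Sort by salary DESC (id ASC tiebreak), then skip 1 and take 3
Rows 2 through 4

3 rows:
Tina, 110000
Pete, 110000
Olivia, 90000


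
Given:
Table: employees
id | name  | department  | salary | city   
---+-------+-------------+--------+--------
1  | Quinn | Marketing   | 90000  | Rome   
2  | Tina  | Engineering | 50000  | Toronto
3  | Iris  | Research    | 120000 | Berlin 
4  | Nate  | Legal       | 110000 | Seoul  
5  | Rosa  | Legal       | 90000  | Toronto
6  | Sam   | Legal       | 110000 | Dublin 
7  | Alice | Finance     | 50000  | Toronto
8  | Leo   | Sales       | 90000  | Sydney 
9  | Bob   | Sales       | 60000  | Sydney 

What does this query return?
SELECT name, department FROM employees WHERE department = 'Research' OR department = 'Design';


Filtering: department = 'Research' OR 'Design'
Matching: 1 rows

1 rows:
Iris, Research


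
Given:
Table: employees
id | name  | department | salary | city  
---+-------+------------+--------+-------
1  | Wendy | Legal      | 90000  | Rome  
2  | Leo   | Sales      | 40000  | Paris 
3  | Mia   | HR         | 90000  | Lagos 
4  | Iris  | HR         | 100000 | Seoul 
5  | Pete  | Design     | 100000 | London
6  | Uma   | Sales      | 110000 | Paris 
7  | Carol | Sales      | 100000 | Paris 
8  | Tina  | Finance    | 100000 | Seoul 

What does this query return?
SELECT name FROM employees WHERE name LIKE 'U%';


LIKE 'U%' matches names starting with 'U'
Matching: 1

1 rows:
Uma


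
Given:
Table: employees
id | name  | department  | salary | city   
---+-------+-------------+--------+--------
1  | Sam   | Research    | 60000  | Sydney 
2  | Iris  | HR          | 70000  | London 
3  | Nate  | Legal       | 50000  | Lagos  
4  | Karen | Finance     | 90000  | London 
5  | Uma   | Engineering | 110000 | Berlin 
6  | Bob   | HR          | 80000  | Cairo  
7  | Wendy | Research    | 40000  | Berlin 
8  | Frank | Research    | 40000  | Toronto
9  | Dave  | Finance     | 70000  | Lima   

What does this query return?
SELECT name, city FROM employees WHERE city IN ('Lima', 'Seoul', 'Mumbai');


Filtering: city IN ('Lima', 'Seoul', 'Mumbai')
Matching: 1 rows

1 rows:
Dave, Lima


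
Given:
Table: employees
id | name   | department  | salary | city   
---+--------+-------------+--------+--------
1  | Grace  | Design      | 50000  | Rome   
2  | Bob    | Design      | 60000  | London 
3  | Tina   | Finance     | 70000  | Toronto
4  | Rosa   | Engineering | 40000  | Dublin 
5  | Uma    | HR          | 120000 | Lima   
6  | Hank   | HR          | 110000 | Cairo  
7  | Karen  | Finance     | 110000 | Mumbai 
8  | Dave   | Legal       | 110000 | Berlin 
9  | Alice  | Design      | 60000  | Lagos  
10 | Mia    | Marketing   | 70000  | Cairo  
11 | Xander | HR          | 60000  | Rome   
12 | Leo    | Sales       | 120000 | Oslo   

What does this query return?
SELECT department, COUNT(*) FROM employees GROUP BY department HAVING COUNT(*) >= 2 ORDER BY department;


Groups with count >= 2:
  Design: 3 -> PASS
  Finance: 2 -> PASS
  HR: 3 -> PASS
  Engineering: 1 -> filtered out
  Legal: 1 -> filtered out
  Marketing: 1 -> filtered out
  Sales: 1 -> filtered out


3 groups:
Design, 3
Finance, 2
HR, 3


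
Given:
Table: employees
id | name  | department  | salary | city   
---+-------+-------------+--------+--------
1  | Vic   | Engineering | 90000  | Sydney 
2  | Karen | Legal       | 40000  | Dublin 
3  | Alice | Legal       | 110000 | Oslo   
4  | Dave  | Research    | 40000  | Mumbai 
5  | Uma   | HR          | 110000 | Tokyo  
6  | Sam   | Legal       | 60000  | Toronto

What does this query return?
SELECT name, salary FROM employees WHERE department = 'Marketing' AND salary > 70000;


Filtering: department = 'Marketing' AND salary > 70000
Matching: 0 rows

Empty result set (0 rows)


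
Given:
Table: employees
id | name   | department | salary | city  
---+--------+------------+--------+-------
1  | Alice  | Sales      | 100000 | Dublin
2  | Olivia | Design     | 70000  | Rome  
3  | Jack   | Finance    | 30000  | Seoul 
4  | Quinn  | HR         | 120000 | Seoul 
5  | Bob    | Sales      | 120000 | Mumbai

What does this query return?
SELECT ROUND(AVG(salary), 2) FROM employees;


SUM(salary) = 440000
COUNT = 5
ROUND(AVG, 2) = ROUND(440000 / 5, 2) = 88000.0

88000.0


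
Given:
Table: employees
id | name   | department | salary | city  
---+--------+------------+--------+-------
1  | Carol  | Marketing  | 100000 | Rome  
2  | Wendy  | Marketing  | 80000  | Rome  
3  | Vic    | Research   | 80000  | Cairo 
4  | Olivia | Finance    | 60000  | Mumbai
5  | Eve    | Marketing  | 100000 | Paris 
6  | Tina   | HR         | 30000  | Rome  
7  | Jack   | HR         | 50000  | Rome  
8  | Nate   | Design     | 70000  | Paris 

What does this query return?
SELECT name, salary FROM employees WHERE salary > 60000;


Filtering: salary > 60000
Matching: 5 rows

5 rows:
Carol, 100000
Wendy, 80000
Vic, 80000
Eve, 100000
Nate, 70000


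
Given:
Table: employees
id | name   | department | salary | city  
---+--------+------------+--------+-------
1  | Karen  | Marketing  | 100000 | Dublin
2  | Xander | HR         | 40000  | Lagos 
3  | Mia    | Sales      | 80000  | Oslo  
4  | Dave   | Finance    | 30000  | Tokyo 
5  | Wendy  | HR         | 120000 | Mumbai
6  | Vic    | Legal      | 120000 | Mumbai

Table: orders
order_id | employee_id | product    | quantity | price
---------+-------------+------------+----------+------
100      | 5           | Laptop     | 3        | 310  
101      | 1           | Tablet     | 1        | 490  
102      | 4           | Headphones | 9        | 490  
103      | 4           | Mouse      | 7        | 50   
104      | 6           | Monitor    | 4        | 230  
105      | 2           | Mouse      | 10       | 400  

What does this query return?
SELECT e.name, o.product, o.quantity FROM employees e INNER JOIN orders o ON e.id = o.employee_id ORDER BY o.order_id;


Joining employees.id = orders.employee_id:
  employee Wendy (id=5) -> order Laptop
  employee Karen (id=1) -> order Tablet
  employee Dave (id=4) -> order Headphones
  employee Dave (id=4) -> order Mouse
  employee Vic (id=6) -> order Monitor
  employee Xander (id=2) -> order Mouse


6 rows:
Wendy, Laptop, 3
Karen, Tablet, 1
Dave, Headphones, 9
Dave, Mouse, 7
Vic, Monitor, 4
Xander, Mouse, 10


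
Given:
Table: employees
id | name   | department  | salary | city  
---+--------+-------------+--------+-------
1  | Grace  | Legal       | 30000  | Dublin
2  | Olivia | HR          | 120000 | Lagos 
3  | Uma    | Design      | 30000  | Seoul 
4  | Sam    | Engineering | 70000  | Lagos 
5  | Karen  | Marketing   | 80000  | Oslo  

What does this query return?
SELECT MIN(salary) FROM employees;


Salaries: 30000, 120000, 30000, 70000, 80000
MIN = 30000

30000


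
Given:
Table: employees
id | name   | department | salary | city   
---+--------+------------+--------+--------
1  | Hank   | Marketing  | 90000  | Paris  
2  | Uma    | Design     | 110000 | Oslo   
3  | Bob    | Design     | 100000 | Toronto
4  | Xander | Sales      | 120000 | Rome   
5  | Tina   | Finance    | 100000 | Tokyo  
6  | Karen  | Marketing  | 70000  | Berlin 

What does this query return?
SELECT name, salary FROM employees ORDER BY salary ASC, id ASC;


Sorting by salary ASC, then id ASC for ties

6 rows:
Karen, 70000
Hank, 90000
Bob, 100000
Tina, 100000
Uma, 110000
Xander, 120000


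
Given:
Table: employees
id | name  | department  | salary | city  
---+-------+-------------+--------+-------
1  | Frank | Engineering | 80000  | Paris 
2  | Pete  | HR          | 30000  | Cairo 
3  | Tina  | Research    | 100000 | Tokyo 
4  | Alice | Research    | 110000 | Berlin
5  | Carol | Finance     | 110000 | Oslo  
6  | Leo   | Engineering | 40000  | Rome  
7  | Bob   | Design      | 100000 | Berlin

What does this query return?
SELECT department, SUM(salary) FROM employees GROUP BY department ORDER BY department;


Summing salary within each department:
  Design: 100000 = 100000
  Engineering: 80000 + 40000 = 120000
  Finance: 110000 = 110000
  HR: 30000 = 30000
  Research: 100000 + 110000 = 210000


5 groups:
Design, 100000
Engineering, 120000
Finance, 110000
HR, 30000
Research, 210000


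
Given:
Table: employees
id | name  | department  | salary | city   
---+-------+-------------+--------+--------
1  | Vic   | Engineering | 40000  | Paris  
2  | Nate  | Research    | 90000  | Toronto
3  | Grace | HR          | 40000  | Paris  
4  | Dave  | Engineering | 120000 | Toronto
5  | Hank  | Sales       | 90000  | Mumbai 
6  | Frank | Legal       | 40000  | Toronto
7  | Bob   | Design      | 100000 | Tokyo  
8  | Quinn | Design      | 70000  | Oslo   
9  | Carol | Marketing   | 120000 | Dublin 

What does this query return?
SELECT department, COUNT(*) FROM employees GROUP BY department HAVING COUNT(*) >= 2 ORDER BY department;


Groups with count >= 2:
  Design: 2 -> PASS
  Engineering: 2 -> PASS
  HR: 1 -> filtered out
  Legal: 1 -> filtered out
  Marketing: 1 -> filtered out
  Research: 1 -> filtered out
  Sales: 1 -> filtered out


2 groups:
Design, 2
Engineering, 2


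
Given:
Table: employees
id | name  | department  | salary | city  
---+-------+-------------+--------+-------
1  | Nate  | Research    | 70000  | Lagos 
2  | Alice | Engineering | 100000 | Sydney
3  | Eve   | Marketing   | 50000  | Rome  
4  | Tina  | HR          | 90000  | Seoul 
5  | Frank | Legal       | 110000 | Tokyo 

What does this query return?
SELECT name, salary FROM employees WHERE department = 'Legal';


Filtering: department = 'Legal'
Matching rows: 1

1 rows:
Frank, 110000


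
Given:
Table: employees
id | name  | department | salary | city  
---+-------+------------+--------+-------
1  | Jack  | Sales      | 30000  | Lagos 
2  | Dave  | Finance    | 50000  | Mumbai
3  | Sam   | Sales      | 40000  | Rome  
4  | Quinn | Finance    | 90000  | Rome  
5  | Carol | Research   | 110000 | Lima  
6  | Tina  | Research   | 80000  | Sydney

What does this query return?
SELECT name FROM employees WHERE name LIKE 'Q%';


LIKE 'Q%' matches names starting with 'Q'
Matching: 1

1 rows:
Quinn


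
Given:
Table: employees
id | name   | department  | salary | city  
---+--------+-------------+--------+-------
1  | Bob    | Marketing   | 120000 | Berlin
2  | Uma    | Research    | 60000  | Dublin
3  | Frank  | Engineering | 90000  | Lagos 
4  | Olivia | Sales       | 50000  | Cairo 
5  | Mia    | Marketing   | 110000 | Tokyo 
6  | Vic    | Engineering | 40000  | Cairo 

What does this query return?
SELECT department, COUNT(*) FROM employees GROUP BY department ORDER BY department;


Assigning each row to its department group:
  Bob -> Marketing
  Uma -> Research
  Frank -> Engineering
  Olivia -> Sales
  Mia -> Marketing
  Vic -> Engineering


4 groups:
Engineering, 2
Marketing, 2
Research, 1
Sales, 1


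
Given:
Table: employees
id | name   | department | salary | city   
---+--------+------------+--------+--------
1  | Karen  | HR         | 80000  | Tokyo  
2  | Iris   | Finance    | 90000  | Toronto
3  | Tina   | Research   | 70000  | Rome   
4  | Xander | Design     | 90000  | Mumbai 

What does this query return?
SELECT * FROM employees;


SELECT * returns all 4 rows with all columns

4 rows:
1, Karen, HR, 80000, Tokyo
2, Iris, Finance, 90000, Toronto
3, Tina, Research, 70000, Rome
4, Xander, Design, 90000, Mumbai


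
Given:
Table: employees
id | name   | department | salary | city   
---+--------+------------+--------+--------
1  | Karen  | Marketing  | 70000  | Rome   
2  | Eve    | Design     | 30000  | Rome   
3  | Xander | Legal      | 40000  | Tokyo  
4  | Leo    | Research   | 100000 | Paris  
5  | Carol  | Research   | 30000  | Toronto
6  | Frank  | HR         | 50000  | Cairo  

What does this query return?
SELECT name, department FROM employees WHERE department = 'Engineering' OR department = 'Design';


Filtering: department = 'Engineering' OR 'Design'
Matching: 1 rows

1 rows:
Eve, Design


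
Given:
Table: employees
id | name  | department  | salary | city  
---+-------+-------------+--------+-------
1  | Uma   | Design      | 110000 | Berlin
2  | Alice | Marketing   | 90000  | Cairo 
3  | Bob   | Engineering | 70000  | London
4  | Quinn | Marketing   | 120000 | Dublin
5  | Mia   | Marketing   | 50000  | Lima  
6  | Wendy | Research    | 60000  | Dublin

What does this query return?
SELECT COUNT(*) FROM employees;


COUNT(*) counts all rows

6


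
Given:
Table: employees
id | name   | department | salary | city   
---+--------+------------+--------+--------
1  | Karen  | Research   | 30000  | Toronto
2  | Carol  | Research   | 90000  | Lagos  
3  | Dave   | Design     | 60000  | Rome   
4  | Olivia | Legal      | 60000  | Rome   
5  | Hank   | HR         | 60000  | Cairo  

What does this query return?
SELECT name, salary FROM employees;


Projecting columns: name, salary

5 rows:
Karen, 30000
Carol, 90000
Dave, 60000
Olivia, 60000
Hank, 60000


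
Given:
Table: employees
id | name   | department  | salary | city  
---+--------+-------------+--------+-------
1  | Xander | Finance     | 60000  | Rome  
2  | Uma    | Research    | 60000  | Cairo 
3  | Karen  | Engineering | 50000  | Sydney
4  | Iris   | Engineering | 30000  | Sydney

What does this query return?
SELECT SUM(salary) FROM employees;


SUM(salary) = 60000 + 60000 + 50000 + 30000 = 200000

200000


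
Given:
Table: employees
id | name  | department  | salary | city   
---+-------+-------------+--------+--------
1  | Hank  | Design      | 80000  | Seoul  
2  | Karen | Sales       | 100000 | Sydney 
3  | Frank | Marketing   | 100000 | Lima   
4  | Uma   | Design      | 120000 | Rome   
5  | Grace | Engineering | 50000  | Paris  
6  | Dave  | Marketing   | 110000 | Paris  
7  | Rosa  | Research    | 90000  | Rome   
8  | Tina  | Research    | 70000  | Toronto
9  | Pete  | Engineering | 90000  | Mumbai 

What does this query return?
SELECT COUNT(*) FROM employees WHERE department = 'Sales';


Counting rows where department = 'Sales'
  Karen -> MATCH


1


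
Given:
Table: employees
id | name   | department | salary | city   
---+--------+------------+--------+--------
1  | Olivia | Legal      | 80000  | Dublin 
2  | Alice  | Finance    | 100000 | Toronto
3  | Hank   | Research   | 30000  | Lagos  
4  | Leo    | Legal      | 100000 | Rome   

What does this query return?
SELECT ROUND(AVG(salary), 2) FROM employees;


SUM(salary) = 310000
COUNT = 4
ROUND(AVG, 2) = ROUND(310000 / 4, 2) = 77500.0

77500.0


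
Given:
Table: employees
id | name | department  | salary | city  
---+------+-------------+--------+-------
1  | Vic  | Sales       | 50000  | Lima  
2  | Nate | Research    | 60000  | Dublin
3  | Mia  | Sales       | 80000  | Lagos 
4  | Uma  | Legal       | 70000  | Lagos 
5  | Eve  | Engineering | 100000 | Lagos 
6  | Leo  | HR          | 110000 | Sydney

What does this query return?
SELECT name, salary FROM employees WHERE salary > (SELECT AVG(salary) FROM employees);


Subquery: AVG(salary) = 78333.33
Filtering: salary > 78333.33
  Mia (80000) -> MATCH
  Eve (100000) -> MATCH
  Leo (110000) -> MATCH


3 rows:
Mia, 80000
Eve, 100000
Leo, 110000


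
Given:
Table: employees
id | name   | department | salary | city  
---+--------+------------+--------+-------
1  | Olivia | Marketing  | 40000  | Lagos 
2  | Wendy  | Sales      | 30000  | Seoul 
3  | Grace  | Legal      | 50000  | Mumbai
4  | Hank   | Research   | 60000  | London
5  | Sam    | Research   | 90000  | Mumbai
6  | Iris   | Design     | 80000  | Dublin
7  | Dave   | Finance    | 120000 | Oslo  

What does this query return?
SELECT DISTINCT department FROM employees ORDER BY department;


All 'department' values (row order): Marketing, Sales, Legal, Research, Research, Design, Finance
Removing duplicates leaves 6 unique value(s).

6 values:
Design
Finance
Legal
Marketing
Research
Sales


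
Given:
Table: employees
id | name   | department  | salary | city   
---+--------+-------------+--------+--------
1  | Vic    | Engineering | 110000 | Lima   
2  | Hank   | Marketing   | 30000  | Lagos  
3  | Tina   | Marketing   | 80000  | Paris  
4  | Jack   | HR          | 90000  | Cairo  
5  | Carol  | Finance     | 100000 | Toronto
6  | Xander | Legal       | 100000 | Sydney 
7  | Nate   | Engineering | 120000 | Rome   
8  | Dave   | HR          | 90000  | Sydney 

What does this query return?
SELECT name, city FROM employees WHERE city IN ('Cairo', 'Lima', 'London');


Filtering: city IN ('Cairo', 'Lima', 'London')
Matching: 2 rows

2 rows:
Vic, Lima
Jack, Cairo


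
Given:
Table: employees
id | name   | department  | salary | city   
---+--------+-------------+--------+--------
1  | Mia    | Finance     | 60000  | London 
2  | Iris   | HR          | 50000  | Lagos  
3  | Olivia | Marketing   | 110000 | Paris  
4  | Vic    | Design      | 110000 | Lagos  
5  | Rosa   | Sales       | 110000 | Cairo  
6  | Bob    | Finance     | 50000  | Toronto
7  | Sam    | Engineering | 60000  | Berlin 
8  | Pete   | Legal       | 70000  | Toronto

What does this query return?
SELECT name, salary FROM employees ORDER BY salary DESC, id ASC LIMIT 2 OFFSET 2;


Sort by salary DESC (id ASC tiebreak), then skip 2 and take 2
Rows 3 through 4

2 rows:
Rosa, 110000
Pete, 70000


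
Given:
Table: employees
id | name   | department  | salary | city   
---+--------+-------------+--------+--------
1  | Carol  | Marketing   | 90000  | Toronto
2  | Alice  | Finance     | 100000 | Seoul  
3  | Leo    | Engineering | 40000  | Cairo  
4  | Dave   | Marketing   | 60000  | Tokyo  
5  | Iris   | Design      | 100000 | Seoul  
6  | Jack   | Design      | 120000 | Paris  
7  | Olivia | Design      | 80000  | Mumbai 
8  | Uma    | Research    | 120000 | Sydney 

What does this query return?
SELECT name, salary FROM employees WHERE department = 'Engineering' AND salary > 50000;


Filtering: department = 'Engineering' AND salary > 50000
Matching: 0 rows

Empty result set (0 rows)


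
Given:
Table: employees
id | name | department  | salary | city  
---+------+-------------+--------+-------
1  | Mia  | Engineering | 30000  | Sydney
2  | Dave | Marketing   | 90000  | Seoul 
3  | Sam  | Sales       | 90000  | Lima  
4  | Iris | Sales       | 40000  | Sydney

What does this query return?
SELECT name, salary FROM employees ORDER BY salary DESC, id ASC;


Sorting by salary DESC, then id ASC for ties

4 rows:
Dave, 90000
Sam, 90000
Iris, 40000
Mia, 30000


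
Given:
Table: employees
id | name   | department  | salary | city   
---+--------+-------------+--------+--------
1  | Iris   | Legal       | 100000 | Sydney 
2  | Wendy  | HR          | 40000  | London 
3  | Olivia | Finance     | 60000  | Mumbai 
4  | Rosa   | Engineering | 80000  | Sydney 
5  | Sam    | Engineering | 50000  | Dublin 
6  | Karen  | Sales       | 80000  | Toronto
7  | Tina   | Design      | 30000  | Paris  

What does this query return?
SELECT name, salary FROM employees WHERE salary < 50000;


Filtering: salary < 50000
Matching: 2 rows

2 rows:
Wendy, 40000
Tina, 30000


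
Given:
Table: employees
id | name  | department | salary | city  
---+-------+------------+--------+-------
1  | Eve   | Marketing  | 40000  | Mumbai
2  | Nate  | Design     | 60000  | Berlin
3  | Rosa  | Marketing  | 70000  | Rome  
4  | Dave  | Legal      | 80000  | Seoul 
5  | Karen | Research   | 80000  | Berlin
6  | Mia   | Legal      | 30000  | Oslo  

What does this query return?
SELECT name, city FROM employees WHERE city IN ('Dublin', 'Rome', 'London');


Filtering: city IN ('Dublin', 'Rome', 'London')
Matching: 1 rows

1 rows:
Rosa, Rome


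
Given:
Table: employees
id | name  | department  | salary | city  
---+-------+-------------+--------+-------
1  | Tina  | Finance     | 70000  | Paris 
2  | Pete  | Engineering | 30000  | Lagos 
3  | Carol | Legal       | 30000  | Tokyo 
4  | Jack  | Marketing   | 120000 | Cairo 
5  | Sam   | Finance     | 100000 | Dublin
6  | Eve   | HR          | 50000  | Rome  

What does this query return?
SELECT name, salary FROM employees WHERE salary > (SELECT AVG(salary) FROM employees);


Subquery: AVG(salary) = 66666.67
Filtering: salary > 66666.67
  Tina (70000) -> MATCH
  Jack (120000) -> MATCH
  Sam (100000) -> MATCH


3 rows:
Tina, 70000
Jack, 120000
Sam, 100000


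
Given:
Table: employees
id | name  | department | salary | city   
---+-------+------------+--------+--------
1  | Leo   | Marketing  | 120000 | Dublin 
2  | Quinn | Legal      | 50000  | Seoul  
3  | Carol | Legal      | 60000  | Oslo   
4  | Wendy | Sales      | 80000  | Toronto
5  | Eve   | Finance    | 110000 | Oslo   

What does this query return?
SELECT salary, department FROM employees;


Projecting columns: salary, department

5 rows:
120000, Marketing
50000, Legal
60000, Legal
80000, Sales
110000, Finance


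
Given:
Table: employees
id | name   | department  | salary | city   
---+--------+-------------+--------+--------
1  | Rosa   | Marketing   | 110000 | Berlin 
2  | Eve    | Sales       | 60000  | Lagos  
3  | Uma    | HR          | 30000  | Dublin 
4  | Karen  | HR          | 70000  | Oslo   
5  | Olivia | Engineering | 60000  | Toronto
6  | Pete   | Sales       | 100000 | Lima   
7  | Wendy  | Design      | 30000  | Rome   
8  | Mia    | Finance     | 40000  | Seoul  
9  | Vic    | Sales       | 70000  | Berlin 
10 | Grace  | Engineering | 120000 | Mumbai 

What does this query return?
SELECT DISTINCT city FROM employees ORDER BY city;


All 'city' values (row order): Berlin, Lagos, Dublin, Oslo, Toronto, Lima, Rome, Seoul, Berlin, Mumbai
Removing duplicates leaves 9 unique value(s).

9 values:
Berlin
Dublin
Lagos
Lima
Mumbai
Oslo
Rome
Seoul
Toronto


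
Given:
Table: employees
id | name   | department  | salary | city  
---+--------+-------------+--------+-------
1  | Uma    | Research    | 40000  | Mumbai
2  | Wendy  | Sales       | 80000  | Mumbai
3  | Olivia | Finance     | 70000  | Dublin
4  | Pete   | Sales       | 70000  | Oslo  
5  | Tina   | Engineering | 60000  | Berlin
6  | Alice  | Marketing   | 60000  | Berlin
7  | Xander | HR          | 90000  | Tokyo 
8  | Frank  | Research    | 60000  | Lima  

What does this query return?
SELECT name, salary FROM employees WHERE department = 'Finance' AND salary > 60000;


Filtering: department = 'Finance' AND salary > 60000
Matching: 1 rows

1 rows:
Olivia, 70000


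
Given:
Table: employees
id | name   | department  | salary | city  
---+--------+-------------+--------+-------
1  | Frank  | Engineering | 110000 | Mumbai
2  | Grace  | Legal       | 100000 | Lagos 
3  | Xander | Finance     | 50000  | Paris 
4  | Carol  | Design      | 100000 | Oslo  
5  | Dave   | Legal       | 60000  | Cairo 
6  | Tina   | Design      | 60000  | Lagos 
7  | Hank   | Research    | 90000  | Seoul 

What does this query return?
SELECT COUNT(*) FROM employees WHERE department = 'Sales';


Counting rows where department = 'Sales'


0


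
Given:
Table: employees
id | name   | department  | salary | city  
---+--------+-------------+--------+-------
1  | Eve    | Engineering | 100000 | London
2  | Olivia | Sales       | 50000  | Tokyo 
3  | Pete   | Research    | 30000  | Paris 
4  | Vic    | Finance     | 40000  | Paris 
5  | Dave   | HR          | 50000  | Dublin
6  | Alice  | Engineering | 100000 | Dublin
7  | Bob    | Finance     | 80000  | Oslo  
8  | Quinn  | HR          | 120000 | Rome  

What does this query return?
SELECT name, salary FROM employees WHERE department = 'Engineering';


Filtering: department = 'Engineering'
Matching rows: 2

2 rows:
Eve, 100000
Alice, 100000


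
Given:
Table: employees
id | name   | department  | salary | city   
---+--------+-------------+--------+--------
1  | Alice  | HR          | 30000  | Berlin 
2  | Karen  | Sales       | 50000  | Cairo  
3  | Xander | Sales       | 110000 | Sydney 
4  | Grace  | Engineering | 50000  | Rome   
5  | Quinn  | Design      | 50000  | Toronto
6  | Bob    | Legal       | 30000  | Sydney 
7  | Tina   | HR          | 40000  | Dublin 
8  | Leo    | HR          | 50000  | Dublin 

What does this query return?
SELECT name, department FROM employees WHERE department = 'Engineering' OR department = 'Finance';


Filtering: department = 'Engineering' OR 'Finance'
Matching: 1 rows

1 rows:
Grace, Engineering


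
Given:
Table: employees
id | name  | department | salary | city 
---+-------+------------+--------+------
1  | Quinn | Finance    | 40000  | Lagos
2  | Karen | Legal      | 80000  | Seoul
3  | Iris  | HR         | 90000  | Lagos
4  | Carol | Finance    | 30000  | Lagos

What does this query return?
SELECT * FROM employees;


SELECT * returns all 4 rows with all columns

4 rows:
1, Quinn, Finance, 40000, Lagos
2, Karen, Legal, 80000, Seoul
3, Iris, HR, 90000, Lagos
4, Carol, Finance, 30000, Lagos


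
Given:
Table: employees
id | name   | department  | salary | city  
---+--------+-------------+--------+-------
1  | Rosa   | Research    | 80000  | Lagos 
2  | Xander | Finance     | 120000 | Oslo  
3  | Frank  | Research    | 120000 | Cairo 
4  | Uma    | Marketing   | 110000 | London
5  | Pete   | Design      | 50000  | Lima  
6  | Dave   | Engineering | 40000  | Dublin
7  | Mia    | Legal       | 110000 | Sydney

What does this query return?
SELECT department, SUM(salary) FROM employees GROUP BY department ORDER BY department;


Summing salary within each department:
  Design: 50000 = 50000
  Engineering: 40000 = 40000
  Finance: 120000 = 120000
  Legal: 110000 = 110000
  Marketing: 110000 = 110000
  Research: 80000 + 120000 = 200000


6 groups:
Design, 50000
Engineering, 40000
Finance, 120000
Legal, 110000
Marketing, 110000
Research, 200000


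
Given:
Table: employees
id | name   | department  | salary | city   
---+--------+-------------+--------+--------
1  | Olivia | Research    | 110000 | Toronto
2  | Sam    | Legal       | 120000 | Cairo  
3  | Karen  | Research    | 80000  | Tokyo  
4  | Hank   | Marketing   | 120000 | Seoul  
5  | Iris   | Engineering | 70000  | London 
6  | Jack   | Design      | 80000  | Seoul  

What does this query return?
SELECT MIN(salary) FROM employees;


Salaries: 110000, 120000, 80000, 120000, 70000, 80000
MIN = 70000

70000


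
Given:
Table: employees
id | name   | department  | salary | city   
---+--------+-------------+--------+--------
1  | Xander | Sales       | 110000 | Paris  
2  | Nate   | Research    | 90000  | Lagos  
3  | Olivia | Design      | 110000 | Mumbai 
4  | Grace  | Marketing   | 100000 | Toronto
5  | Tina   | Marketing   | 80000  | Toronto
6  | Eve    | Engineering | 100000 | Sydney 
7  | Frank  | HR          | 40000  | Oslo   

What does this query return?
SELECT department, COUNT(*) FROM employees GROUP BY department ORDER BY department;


Assigning each row to its department group:
  Xander -> Sales
  Nate -> Research
  Olivia -> Design
  Grace -> Marketing
  Tina -> Marketing
  Eve -> Engineering
  Frank -> HR


6 groups:
Design, 1
Engineering, 1
HR, 1
Marketing, 2
Research, 1
Sales, 1


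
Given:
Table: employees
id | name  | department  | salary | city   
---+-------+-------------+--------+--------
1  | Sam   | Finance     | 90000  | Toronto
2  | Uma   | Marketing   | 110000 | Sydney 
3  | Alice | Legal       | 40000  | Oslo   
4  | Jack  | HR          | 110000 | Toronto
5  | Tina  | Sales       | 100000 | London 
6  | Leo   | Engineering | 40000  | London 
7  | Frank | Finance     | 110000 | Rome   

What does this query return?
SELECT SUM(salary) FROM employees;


SUM(salary) = 90000 + 110000 + 40000 + 110000 + 100000 + 40000 + 110000 = 600000

600000


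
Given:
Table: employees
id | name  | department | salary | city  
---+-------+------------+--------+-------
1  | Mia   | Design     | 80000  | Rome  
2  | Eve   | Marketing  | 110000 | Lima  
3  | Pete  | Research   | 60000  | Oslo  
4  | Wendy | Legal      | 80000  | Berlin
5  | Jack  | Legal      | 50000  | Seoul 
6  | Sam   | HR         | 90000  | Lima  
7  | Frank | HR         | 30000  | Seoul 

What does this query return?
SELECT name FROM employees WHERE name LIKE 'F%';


LIKE 'F%' matches names starting with 'F'
Matching: 1

1 rows:
Frank


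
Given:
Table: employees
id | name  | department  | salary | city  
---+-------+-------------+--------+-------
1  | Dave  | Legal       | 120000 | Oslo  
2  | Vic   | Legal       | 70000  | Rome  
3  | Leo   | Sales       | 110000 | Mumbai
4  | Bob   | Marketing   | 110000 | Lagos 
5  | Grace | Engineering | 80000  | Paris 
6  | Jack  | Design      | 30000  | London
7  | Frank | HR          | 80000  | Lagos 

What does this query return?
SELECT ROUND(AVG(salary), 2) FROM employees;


SUM(salary) = 600000
COUNT = 7
ROUND(AVG, 2) = ROUND(600000 / 7, 2) = 85714.29

85714.29
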